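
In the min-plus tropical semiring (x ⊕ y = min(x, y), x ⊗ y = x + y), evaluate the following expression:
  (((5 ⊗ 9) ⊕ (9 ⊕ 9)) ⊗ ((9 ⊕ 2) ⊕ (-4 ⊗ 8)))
(((5 ⊗ 9) ⊕ (9 ⊕ 9)) ⊗ ((9 ⊕ 2) ⊕ (-4 ⊗ 8))) = 11

Expand innermost to outermost. Recall ⊕ takes the minimum of its arguments and ⊗ takes their sum. Working out the expression (((5 ⊗ 9) ⊕ (9 ⊕ 9)) ⊗ ((9 ⊕ 2) ⊕ (-4 ⊗ 8))) gives 11.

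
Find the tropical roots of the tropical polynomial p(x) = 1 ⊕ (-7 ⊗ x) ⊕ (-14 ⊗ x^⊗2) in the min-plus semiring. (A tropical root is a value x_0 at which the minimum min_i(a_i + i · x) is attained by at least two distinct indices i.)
Roots: {7, 8}

Each tropical root is a break point of the lower envelope of the lines y = a_i + i · x (there are 3 lines, with slopes 0, 1, ..., 2). Only the lines that attain the minimum somewhere contribute to roots; other lines are dominated. Here the surviving (envelope) indices are i = 2, i = 1, i = 0.
Intersections between consecutive envelope lines give the roots: for adjacent envelope indices i < j the intersection is x = (a_i − a_j) / (j − i). Reading off the sorted break points: {7, 8}.
Verification: at each break x_0, at least two indices attain the minimum of min_i(a_i + i · x_0).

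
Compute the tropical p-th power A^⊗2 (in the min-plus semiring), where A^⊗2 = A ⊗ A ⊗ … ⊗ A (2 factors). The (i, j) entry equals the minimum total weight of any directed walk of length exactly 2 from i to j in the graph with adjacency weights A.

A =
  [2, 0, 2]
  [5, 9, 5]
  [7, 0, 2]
A^⊗2 =
  [4, 2, 4]
  [7, 5, 7]
  [5, 2, 4]

Each entry (A^⊗2)_ij equals the minimum over all length-2 walks i = v_0 → v_1 → … → v_2 = j of Σ_t A[v_t][v_{t+1}]. For example, for (i, j) = (0, 2) we minimise over 3 possible intermediate vertex sequences; the minimum is 4, attained along the walk 0 → 0 → 2.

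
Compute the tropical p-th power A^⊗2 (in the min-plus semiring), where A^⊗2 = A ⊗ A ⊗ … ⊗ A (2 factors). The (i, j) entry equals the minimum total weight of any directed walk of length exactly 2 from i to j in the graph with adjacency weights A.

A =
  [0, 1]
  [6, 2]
A^⊗2 =
  [0, 1]
  [6, 4]

Each entry (A^⊗2)_ij equals the minimum over all length-2 walks i = v_0 → v_1 → … → v_2 = j of Σ_t A[v_t][v_{t+1}]. For example, for (i, j) = (0, 1) we minimise over 2 possible intermediate vertex sequences; the minimum is 1, attained along the walk 0 → 0 → 1.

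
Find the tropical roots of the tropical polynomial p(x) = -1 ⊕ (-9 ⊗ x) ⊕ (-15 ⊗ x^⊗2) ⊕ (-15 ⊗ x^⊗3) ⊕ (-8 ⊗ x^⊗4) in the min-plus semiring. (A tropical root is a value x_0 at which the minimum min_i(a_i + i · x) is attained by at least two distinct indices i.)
Roots: {-7, 0, 6, 8}

Each tropical root is a break point of the lower envelope of the lines y = a_i + i · x (there are 5 lines, with slopes 0, 1, ..., 4). Only the lines that attain the minimum somewhere contribute to roots; other lines are dominated. Here the surviving (envelope) indices are i = 4, i = 3, i = 2, i = 1, i = 0.
Intersections between consecutive envelope lines give the roots: for adjacent envelope indices i < j the intersection is x = (a_i − a_j) / (j − i). Reading off the sorted break points: {-7, 0, 6, 8}.
Verification: at each break x_0, at least two indices attain the minimum of min_i(a_i + i · x_0).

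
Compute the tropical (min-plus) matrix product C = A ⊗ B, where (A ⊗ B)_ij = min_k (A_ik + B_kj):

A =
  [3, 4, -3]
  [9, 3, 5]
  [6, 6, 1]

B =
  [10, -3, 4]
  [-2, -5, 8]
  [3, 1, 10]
A ⊗ B =
  [0, -2, 7]
  [1, -2, 11]
  [4, 1, 10]

Apply the min-plus product entry-by-entry:
  C[0][0] = min over k of (A[0][0] + B[0][0] = 3 + 10 = 13, A[0][1] + B[1][0] = 4 + -2 = 2, A[0][2] + B[2][0] = -3 + 3 = 0) = 0 (attained at k = 2)
  C[0][1] = min over k of (A[0][0] + B[0][1] = 3 + -3 = 0, A[0][1] + B[1][1] = 4 + -5 = -1, A[0][2] + B[2][1] = -3 + 1 = -2) = -2 (attained at k = 2)
  C[0][2] = min over k of (A[0][0] + B[0][2] = 3 + 4 = 7, A[0][1] + B[1][2] = 4 + 8 = 12, A[0][2] + B[2][2] = -3 + 10 = 7) = 7 (attained at k = 0)
  C[1][0] = min over k of (A[1][0] + B[0][0] = 9 + 10 = 19, A[1][1] + B[1][0] = 3 + -2 = 1, A[1][2] + B[2][0] = 5 + 3 = 8) = 1 (attained at k = 1)
  C[1][1] = min over k of (A[1][0] + B[0][1] = 9 + -3 = 6, A[1][1] + B[1][1] = 3 + -5 = -2, A[1][2] + B[2][1] = 5 + 1 = 6) = -2 (attained at k = 1)
  C[1][2] = min over k of (A[1][0] + B[0][2] = 9 + 4 = 13, A[1][1] + B[1][2] = 3 + 8 = 11, A[1][2] + B[2][2] = 5 + 10 = 15) = 11 (attained at k = 1)
  C[2][0] = min over k of (A[2][0] + B[0][0] = 6 + 10 = 16, A[2][1] + B[1][0] = 6 + -2 = 4, A[2][2] + B[2][0] = 1 + 3 = 4) = 4 (attained at k = 1)
  C[2][1] = min over k of (A[2][0] + B[0][1] = 6 + -3 = 3, A[2][1] + B[1][1] = 6 + -5 = 1, A[2][2] + B[2][1] = 1 + 1 = 2) = 1 (attained at k = 1)
  C[2][2] = min over k of (A[2][0] + B[0][2] = 6 + 4 = 10, A[2][1] + B[1][2] = 6 + 8 = 14, A[2][2] + B[2][2] = 1 + 10 = 11) = 10 (attained at k = 0)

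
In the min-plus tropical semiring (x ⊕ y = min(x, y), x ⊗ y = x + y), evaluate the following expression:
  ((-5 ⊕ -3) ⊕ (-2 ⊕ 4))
((-5 ⊕ -3) ⊕ (-2 ⊕ 4)) = -5

Expand innermost to outermost. Recall ⊕ takes the minimum of its arguments and ⊗ takes their sum. Working out the expression ((-5 ⊕ -3) ⊕ (-2 ⊕ 4)) gives -5.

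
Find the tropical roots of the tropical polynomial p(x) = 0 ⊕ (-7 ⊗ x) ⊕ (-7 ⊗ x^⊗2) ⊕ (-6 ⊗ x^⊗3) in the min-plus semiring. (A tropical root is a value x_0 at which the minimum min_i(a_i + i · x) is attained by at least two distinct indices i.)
Roots: {-1, 0, 7}

Each tropical root is a break point of the lower envelope of the lines y = a_i + i · x (there are 4 lines, with slopes 0, 1, ..., 3). Only the lines that attain the minimum somewhere contribute to roots; other lines are dominated. Here the surviving (envelope) indices are i = 3, i = 2, i = 1, i = 0.
Intersections between consecutive envelope lines give the roots: for adjacent envelope indices i < j the intersection is x = (a_i − a_j) / (j − i). Reading off the sorted break points: {-1, 0, 7}.
Verification: at each break x_0, at least two indices attain the minimum of min_i(a_i + i · x_0).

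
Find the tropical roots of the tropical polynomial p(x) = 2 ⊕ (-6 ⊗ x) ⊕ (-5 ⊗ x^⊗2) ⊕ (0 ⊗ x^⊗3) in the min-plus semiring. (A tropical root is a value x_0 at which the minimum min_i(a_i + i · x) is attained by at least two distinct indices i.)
Roots: {-5, -1, 8}

Each tropical root is a break point of the lower envelope of the lines y = a_i + i · x (there are 4 lines, with slopes 0, 1, ..., 3). Only the lines that attain the minimum somewhere contribute to roots; other lines are dominated. Here the surviving (envelope) indices are i = 3, i = 2, i = 1, i = 0.
Intersections between consecutive envelope lines give the roots: for adjacent envelope indices i < j the intersection is x = (a_i − a_j) / (j − i). Reading off the sorted break points: {-5, -1, 8}.
Verification: at each break x_0, at least two indices attain the minimum of min_i(a_i + i · x_0).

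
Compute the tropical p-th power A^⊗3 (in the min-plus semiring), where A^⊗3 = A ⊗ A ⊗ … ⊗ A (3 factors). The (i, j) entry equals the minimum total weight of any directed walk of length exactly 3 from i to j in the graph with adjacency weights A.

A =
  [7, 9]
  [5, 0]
A^⊗3 =
  [14, 9]
  [5, 0]

Each entry (A^⊗3)_ij equals the minimum over all length-3 walks i = v_0 → v_1 → … → v_3 = j of Σ_t A[v_t][v_{t+1}]. For example, for (i, j) = (0, 1) we minimise over 4 possible intermediate vertex sequences; the minimum is 9, attained along the walk 0 → 1 → 1 → 1.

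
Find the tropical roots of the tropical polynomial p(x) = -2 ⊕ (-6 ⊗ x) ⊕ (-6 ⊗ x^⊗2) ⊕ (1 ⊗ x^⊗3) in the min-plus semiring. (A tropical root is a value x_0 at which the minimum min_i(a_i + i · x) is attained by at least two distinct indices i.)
Roots: {-7, 0, 4}

Each tropical root is a break point of the lower envelope of the lines y = a_i + i · x (there are 4 lines, with slopes 0, 1, ..., 3). Only the lines that attain the minimum somewhere contribute to roots; other lines are dominated. Here the surviving (envelope) indices are i = 3, i = 2, i = 1, i = 0.
Intersections between consecutive envelope lines give the roots: for adjacent envelope indices i < j the intersection is x = (a_i − a_j) / (j − i). Reading off the sorted break points: {-7, 0, 4}.
Verification: at each break x_0, at least two indices attain the minimum of min_i(a_i + i · x_0).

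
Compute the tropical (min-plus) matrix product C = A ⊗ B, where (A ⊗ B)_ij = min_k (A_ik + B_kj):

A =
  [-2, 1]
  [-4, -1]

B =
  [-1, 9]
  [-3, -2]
A ⊗ B =
  [-3, -1]
  [-5, -3]

Apply the min-plus product entry-by-entry:
  C[0][0] = min over k of (A[0][0] + B[0][0] = -2 + -1 = -3, A[0][1] + B[1][0] = 1 + -3 = -2) = -3 (attained at k = 0)
  C[0][1] = min over k of (A[0][0] + B[0][1] = -2 + 9 = 7, A[0][1] + B[1][1] = 1 + -2 = -1) = -1 (attained at k = 1)
  C[1][0] = min over k of (A[1][0] + B[0][0] = -4 + -1 = -5, A[1][1] + B[1][0] = -1 + -3 = -4) = -5 (attained at k = 0)
  C[1][1] = min over k of (A[1][0] + B[0][1] = -4 + 9 = 5, A[1][1] + B[1][1] = -1 + -2 = -3) = -3 (attained at k = 1)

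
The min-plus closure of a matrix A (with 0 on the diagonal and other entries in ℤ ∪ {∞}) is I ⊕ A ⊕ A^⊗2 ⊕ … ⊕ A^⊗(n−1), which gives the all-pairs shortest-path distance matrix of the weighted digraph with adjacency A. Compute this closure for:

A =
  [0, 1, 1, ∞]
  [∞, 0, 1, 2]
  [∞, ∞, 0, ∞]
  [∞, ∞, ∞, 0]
Closure =
  [0, 1, 1, 3]
  [∞, 0, 1, 2]
  [∞, ∞, 0, ∞]
  [∞, ∞, ∞, 0]

This is the Floyd-Warshall all-pairs shortest-path computation. For each intermediate vertex k = 0, 1, …, 3, update dist[i][j] ← min(dist[i][j], dist[i][k] + dist[k][j]). The final matrix gives, for each (i, j), the minimum total weight of any directed path from i to j (possibly empty when i = j).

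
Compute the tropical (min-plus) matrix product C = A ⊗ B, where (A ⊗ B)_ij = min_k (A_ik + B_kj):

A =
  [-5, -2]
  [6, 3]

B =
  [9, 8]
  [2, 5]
A ⊗ B =
  [0, 3]
  [5, 8]

Apply the min-plus product entry-by-entry:
  C[0][0] = min over k of (A[0][0] + B[0][0] = -5 + 9 = 4, A[0][1] + B[1][0] = -2 + 2 = 0) = 0 (attained at k = 1)
  C[0][1] = min over k of (A[0][0] + B[0][1] = -5 + 8 = 3, A[0][1] + B[1][1] = -2 + 5 = 3) = 3 (attained at k = 0)
  C[1][0] = min over k of (A[1][0] + B[0][0] = 6 + 9 = 15, A[1][1] + B[1][0] = 3 + 2 = 5) = 5 (attained at k = 1)
  C[1][1] = min over k of (A[1][0] + B[0][1] = 6 + 8 = 14, A[1][1] + B[1][1] = 3 + 5 = 8) = 8 (attained at k = 1)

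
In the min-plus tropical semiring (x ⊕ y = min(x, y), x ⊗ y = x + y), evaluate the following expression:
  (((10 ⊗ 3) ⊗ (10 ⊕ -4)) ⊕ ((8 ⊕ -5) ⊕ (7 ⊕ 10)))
(((10 ⊗ 3) ⊗ (10 ⊕ -4)) ⊕ ((8 ⊕ -5) ⊕ (7 ⊕ 10))) = -5

Expand innermost to outermost. Recall ⊕ takes the minimum of its arguments and ⊗ takes their sum. Working out the expression (((10 ⊗ 3) ⊗ (10 ⊕ -4)) ⊕ ((8 ⊕ -5) ⊕ (7 ⊕ 10))) gives -5.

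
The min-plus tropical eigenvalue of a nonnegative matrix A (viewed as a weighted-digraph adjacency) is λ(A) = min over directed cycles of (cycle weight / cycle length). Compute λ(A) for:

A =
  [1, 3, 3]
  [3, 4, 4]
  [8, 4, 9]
λ(A) = 1

Enumerate directed cycles and compute their means (weight / length). Sample:
  cycle 0 → 0: weight = 1, length = 1, mean = 1/1 ≈ 1.000
  cycle 1 → 1: weight = 4, length = 1, mean = 4/1 ≈ 4.000
  cycle 2 → 2: weight = 9, length = 1, mean = 9/1 ≈ 9.000
  cycle 0 → 1 → 0: weight = 6, length = 2, mean = 6/2 ≈ 3.000
  cycle 0 → 2 → 0: weight = 11, length = 2, mean = 11/2 ≈ 5.500
  cycle 1 → 0 → 1: weight = 6, length = 2, mean = 6/2 ≈ 3.000
Minimum mean = 1.000, attained e.g. along the cycle 0 → 0 with weight 1 and length 1. So λ(A) = 1/1 = 1.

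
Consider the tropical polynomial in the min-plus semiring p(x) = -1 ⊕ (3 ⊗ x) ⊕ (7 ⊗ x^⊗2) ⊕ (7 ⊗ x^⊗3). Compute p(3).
p(3) = -1

A tropical monomial a ⊗ x^⊗i evaluates to a + i · x. Evaluating each term at x = 3:
  Term 0 contributes -1 + 0 · 3 = -1
  Term 1 contributes 3 + 1 · 3 = 6
  Term 2 contributes 7 + 2 · 3 = 13
  Term 3 contributes 7 + 3 · 3 = 16
p(3) = ⊕ of these = min[-1, 6, 13, 16] = -1.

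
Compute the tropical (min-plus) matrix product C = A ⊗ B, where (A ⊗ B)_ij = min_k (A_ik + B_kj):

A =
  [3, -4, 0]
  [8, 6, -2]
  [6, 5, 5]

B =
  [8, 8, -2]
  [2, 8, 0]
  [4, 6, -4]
A ⊗ B =
  [-2, 4, -4]
  [2, 4, -6]
  [7, 11, 1]

Apply the min-plus product entry-by-entry:
  C[0][0] = min over k of (A[0][0] + B[0][0] = 3 + 8 = 11, A[0][1] + B[1][0] = -4 + 2 = -2, A[0][2] + B[2][0] = 0 + 4 = 4) = -2 (attained at k = 1)
  C[0][1] = min over k of (A[0][0] + B[0][1] = 3 + 8 = 11, A[0][1] + B[1][1] = -4 + 8 = 4, A[0][2] + B[2][1] = 0 + 6 = 6) = 4 (attained at k = 1)
  C[0][2] = min over k of (A[0][0] + B[0][2] = 3 + -2 = 1, A[0][1] + B[1][2] = -4 + 0 = -4, A[0][2] + B[2][2] = 0 + -4 = -4) = -4 (attained at k = 1)
  C[1][0] = min over k of (A[1][0] + B[0][0] = 8 + 8 = 16, A[1][1] + B[1][0] = 6 + 2 = 8, A[1][2] + B[2][0] = -2 + 4 = 2) = 2 (attained at k = 2)
  C[1][1] = min over k of (A[1][0] + B[0][1] = 8 + 8 = 16, A[1][1] + B[1][1] = 6 + 8 = 14, A[1][2] + B[2][1] = -2 + 6 = 4) = 4 (attained at k = 2)
  C[1][2] = min over k of (A[1][0] + B[0][2] = 8 + -2 = 6, A[1][1] + B[1][2] = 6 + 0 = 6, A[1][2] + B[2][2] = -2 + -4 = -6) = -6 (attained at k = 2)
  C[2][0] = min over k of (A[2][0] + B[0][0] = 6 + 8 = 14, A[2][1] + B[1][0] = 5 + 2 = 7, A[2][2] + B[2][0] = 5 + 4 = 9) = 7 (attained at k = 1)
  C[2][1] = min over k of (A[2][0] + B[0][1] = 6 + 8 = 14, A[2][1] + B[1][1] = 5 + 8 = 13, A[2][2] + B[2][1] = 5 + 6 = 11) = 11 (attained at k = 2)
  C[2][2] = min over k of (A[2][0] + B[0][2] = 6 + -2 = 4, A[2][1] + B[1][2] = 5 + 0 = 5, A[2][2] + B[2][2] = 5 + -4 = 1) = 1 (attained at k = 2)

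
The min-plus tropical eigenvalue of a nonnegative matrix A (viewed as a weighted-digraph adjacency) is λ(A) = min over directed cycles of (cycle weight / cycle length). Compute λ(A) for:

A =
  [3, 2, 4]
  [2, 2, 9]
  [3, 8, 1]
λ(A) = 1

Enumerate directed cycles and compute their means (weight / length). Sample:
  cycle 0 → 0: weight = 3, length = 1, mean = 3/1 ≈ 3.000
  cycle 1 → 1: weight = 2, length = 1, mean = 2/1 ≈ 2.000
  cycle 2 → 2: weight = 1, length = 1, mean = 1/1 ≈ 1.000
  cycle 0 → 1 → 0: weight = 4, length = 2, mean = 4/2 ≈ 2.000
  cycle 0 → 2 → 0: weight = 7, length = 2, mean = 7/2 ≈ 3.500
  cycle 1 → 0 → 1: weight = 4, length = 2, mean = 4/2 ≈ 2.000
Minimum mean = 1.000, attained e.g. along the cycle 2 → 2 with weight 1 and length 1. So λ(A) = 1/1 = 1.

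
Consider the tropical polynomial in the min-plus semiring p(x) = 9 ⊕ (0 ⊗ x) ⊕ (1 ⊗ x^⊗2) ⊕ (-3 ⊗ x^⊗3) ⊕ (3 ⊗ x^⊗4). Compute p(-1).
p(-1) = -6

A tropical monomial a ⊗ x^⊗i evaluates to a + i · x. Evaluating each term at x = -1:
  Term 0 contributes 9 + 0 · -1 = 9
  Term 1 contributes 0 + 1 · -1 = -1
  Term 2 contributes 1 + 2 · -1 = -1
  Term 3 contributes -3 + 3 · -1 = -6
  Term 4 contributes 3 + 4 · -1 = -1
p(-1) = ⊕ of these = min[9, -1, -1, -6, -1] = -6.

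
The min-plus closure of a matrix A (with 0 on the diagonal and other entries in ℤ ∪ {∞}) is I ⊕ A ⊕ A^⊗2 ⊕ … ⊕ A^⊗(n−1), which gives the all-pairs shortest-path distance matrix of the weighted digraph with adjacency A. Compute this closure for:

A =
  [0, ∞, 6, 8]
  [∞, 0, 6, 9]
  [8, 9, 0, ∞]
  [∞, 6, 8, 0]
Closure =
  [0, 14, 6, 8]
  [14, 0, 6, 9]
  [8, 9, 0, 16]
  [16, 6, 8, 0]

This is the Floyd-Warshall all-pairs shortest-path computation. For each intermediate vertex k = 0, 1, …, 3, update dist[i][j] ← min(dist[i][j], dist[i][k] + dist[k][j]). The final matrix gives, for each (i, j), the minimum total weight of any directed path from i to j (possibly empty when i = j).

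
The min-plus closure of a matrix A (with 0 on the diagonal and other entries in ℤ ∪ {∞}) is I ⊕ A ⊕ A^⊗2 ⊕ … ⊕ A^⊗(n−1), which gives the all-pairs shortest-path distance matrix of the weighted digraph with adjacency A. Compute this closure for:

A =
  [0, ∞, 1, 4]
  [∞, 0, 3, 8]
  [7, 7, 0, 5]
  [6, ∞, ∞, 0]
Closure =
  [0, 8, 1, 4]
  [10, 0, 3, 8]
  [7, 7, 0, 5]
  [6, 14, 7, 0]

This is the Floyd-Warshall all-pairs shortest-path computation. For each intermediate vertex k = 0, 1, …, 3, update dist[i][j] ← min(dist[i][j], dist[i][k] + dist[k][j]). The final matrix gives, for each (i, j), the minimum total weight of any directed path from i to j (possibly empty when i = j).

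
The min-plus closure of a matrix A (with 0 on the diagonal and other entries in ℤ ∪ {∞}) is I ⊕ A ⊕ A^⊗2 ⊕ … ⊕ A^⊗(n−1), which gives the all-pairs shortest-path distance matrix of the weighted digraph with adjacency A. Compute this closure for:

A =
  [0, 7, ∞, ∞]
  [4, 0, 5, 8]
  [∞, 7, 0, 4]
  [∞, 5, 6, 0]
Closure =
  [0, 7, 12, 15]
  [4, 0, 5, 8]
  [11, 7, 0, 4]
  [9, 5, 6, 0]

This is the Floyd-Warshall all-pairs shortest-path computation. For each intermediate vertex k = 0, 1, …, 3, update dist[i][j] ← min(dist[i][j], dist[i][k] + dist[k][j]). The final matrix gives, for each (i, j), the minimum total weight of any directed path from i to j (possibly empty when i = j).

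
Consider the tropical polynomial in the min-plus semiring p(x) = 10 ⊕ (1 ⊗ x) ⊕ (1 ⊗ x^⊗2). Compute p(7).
p(7) = 8

A tropical monomial a ⊗ x^⊗i evaluates to a + i · x. Evaluating each term at x = 7:
  Term 0 contributes 10 + 0 · 7 = 10
  Term 1 contributes 1 + 1 · 7 = 8
  Term 2 contributes 1 + 2 · 7 = 15
p(7) = ⊕ of these = min[10, 8, 15] = 8.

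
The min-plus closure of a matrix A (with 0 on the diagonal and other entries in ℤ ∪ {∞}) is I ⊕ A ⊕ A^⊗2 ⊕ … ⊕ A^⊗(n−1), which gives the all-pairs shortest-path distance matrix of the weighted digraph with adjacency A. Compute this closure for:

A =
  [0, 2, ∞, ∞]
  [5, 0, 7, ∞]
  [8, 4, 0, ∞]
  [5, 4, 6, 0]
Closure =
  [0, 2, 9, ∞]
  [5, 0, 7, ∞]
  [8, 4, 0, ∞]
  [5, 4, 6, 0]

This is the Floyd-Warshall all-pairs shortest-path computation. For each intermediate vertex k = 0, 1, …, 3, update dist[i][j] ← min(dist[i][j], dist[i][k] + dist[k][j]). The final matrix gives, for each (i, j), the minimum total weight of any directed path from i to j (possibly empty when i = j).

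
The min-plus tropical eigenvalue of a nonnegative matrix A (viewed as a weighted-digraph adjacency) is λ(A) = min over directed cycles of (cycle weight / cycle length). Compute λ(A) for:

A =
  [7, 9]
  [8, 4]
λ(A) = 4

Enumerate directed cycles and compute their means (weight / length). Sample:
  cycle 0 → 0: weight = 7, length = 1, mean = 7/1 ≈ 7.000
  cycle 1 → 1: weight = 4, length = 1, mean = 4/1 ≈ 4.000
  cycle 0 → 1 → 0: weight = 17, length = 2, mean = 17/2 ≈ 8.500
  cycle 1 → 0 → 1: weight = 17, length = 2, mean = 17/2 ≈ 8.500
Minimum mean = 4.000, attained e.g. along the cycle 1 → 1 with weight 4 and length 1. So λ(A) = 4/1 = 4.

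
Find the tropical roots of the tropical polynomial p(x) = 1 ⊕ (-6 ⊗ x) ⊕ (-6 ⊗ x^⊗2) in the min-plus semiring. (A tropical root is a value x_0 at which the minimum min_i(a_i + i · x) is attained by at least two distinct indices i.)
Roots: {0, 7}

Each tropical root is a break point of the lower envelope of the lines y = a_i + i · x (there are 3 lines, with slopes 0, 1, ..., 2). Only the lines that attain the minimum somewhere contribute to roots; other lines are dominated. Here the surviving (envelope) indices are i = 2, i = 1, i = 0.
Intersections between consecutive envelope lines give the roots: for adjacent envelope indices i < j the intersection is x = (a_i − a_j) / (j − i). Reading off the sorted break points: {0, 7}.
Verification: at each break x_0, at least two indices attain the minimum of min_i(a_i + i · x_0).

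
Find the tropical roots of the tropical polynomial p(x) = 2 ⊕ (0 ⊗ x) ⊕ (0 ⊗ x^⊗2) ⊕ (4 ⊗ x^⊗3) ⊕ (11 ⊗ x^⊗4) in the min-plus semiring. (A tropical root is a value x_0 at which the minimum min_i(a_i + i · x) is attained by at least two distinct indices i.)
Roots: {-7, -4, 0, 2}

Each tropical root is a break point of the lower envelope of the lines y = a_i + i · x (there are 5 lines, with slopes 0, 1, ..., 4). Only the lines that attain the minimum somewhere contribute to roots; other lines are dominated. Here the surviving (envelope) indices are i = 4, i = 3, i = 2, i = 1, i = 0.
Intersections between consecutive envelope lines give the roots: for adjacent envelope indices i < j the intersection is x = (a_i − a_j) / (j − i). Reading off the sorted break points: {-7, -4, 0, 2}.
Verification: at each break x_0, at least two indices attain the minimum of min_i(a_i + i · x_0).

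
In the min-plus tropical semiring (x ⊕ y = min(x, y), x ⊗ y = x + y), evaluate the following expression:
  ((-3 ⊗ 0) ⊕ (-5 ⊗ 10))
((-3 ⊗ 0) ⊕ (-5 ⊗ 10)) = -3

Expand innermost to outermost. Recall ⊕ takes the minimum of its arguments and ⊗ takes their sum. Working out the expression ((-3 ⊗ 0) ⊕ (-5 ⊗ 10)) gives -3.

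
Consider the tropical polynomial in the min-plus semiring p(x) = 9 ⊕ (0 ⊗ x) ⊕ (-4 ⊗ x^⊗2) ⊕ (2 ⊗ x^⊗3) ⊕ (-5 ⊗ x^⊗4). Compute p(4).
p(4) = 4

A tropical monomial a ⊗ x^⊗i evaluates to a + i · x. Evaluating each term at x = 4:
  Term 0 contributes 9 + 0 · 4 = 9
  Term 1 contributes 0 + 1 · 4 = 4
  Term 2 contributes -4 + 2 · 4 = 4
  Term 3 contributes 2 + 3 · 4 = 14
  Term 4 contributes -5 + 4 · 4 = 11
p(4) = ⊕ of these = min[9, 4, 4, 14, 11] = 4.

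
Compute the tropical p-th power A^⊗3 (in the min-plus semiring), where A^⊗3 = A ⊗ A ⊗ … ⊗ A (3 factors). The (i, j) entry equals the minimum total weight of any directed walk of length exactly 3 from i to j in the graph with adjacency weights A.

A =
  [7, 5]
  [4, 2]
A^⊗3 =
  [11, 9]
  [8, 6]

Each entry (A^⊗3)_ij equals the minimum over all length-3 walks i = v_0 → v_1 → … → v_3 = j of Σ_t A[v_t][v_{t+1}]. For example, for (i, j) = (0, 1) we minimise over 4 possible intermediate vertex sequences; the minimum is 9, attained along the walk 0 → 1 → 1 → 1.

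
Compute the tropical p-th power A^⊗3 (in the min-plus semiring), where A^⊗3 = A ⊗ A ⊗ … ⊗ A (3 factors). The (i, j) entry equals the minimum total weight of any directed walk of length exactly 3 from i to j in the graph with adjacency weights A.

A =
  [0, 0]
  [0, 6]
A^⊗3 =
  [0, 0]
  [0, 0]

Each entry (A^⊗3)_ij equals the minimum over all length-3 walks i = v_0 → v_1 → … → v_3 = j of Σ_t A[v_t][v_{t+1}]. For example, for (i, j) = (0, 1) we minimise over 4 possible intermediate vertex sequences; the minimum is 0, attained along the walk 0 → 0 → 0 → 1.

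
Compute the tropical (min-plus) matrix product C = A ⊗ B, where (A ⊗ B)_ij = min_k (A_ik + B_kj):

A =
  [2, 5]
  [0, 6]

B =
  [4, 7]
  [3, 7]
A ⊗ B =
  [6, 9]
  [4, 7]

Apply the min-plus product entry-by-entry:
  C[0][0] = min over k of (A[0][0] + B[0][0] = 2 + 4 = 6, A[0][1] + B[1][0] = 5 + 3 = 8) = 6 (attained at k = 0)
  C[0][1] = min over k of (A[0][0] + B[0][1] = 2 + 7 = 9, A[0][1] + B[1][1] = 5 + 7 = 12) = 9 (attained at k = 0)
  C[1][0] = min over k of (A[1][0] + B[0][0] = 0 + 4 = 4, A[1][1] + B[1][0] = 6 + 3 = 9) = 4 (attained at k = 0)
  C[1][1] = min over k of (A[1][0] + B[0][1] = 0 + 7 = 7, A[1][1] + B[1][1] = 6 + 7 = 13) = 7 (attained at k = 0)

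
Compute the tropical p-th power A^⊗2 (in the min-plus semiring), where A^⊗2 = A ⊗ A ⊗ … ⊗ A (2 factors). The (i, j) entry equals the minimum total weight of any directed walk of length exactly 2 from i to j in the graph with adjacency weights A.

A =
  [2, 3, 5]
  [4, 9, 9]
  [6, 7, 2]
A^⊗2 =
  [4, 5, 7]
  [6, 7, 9]
  [8, 9, 4]

Each entry (A^⊗2)_ij equals the minimum over all length-2 walks i = v_0 → v_1 → … → v_2 = j of Σ_t A[v_t][v_{t+1}]. For example, for (i, j) = (0, 2) we minimise over 3 possible intermediate vertex sequences; the minimum is 7, attained along the walk 0 → 0 → 2.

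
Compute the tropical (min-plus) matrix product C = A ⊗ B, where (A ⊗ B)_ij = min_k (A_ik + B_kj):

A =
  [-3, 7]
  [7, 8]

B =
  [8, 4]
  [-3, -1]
A ⊗ B =
  [4, 1]
  [5, 7]

Apply the min-plus product entry-by-entry:
  C[0][0] = min over k of (A[0][0] + B[0][0] = -3 + 8 = 5, A[0][1] + B[1][0] = 7 + -3 = 4) = 4 (attained at k = 1)
  C[0][1] = min over k of (A[0][0] + B[0][1] = -3 + 4 = 1, A[0][1] + B[1][1] = 7 + -1 = 6) = 1 (attained at k = 0)
  C[1][0] = min over k of (A[1][0] + B[0][0] = 7 + 8 = 15, A[1][1] + B[1][0] = 8 + -3 = 5) = 5 (attained at k = 1)
  C[1][1] = min over k of (A[1][0] + B[0][1] = 7 + 4 = 11, A[1][1] + B[1][1] = 8 + -1 = 7) = 7 (attained at k = 1)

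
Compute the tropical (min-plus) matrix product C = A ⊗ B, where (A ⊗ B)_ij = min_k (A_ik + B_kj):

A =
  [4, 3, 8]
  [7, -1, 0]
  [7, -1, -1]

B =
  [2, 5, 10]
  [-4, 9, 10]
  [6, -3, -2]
A ⊗ B =
  [-1, 5, 6]
  [-5, -3, -2]
  [-5, -4, -3]

Apply the min-plus product entry-by-entry:
  C[0][0] = min over k of (A[0][0] + B[0][0] = 4 + 2 = 6, A[0][1] + B[1][0] = 3 + -4 = -1, A[0][2] + B[2][0] = 8 + 6 = 14) = -1 (attained at k = 1)
  C[0][1] = min over k of (A[0][0] + B[0][1] = 4 + 5 = 9, A[0][1] + B[1][1] = 3 + 9 = 12, A[0][2] + B[2][1] = 8 + -3 = 5) = 5 (attained at k = 2)
  C[0][2] = min over k of (A[0][0] + B[0][2] = 4 + 10 = 14, A[0][1] + B[1][2] = 3 + 10 = 13, A[0][2] + B[2][2] = 8 + -2 = 6) = 6 (attained at k = 2)
  C[1][0] = min over k of (A[1][0] + B[0][0] = 7 + 2 = 9, A[1][1] + B[1][0] = -1 + -4 = -5, A[1][2] + B[2][0] = 0 + 6 = 6) = -5 (attained at k = 1)
  C[1][1] = min over k of (A[1][0] + B[0][1] = 7 + 5 = 12, A[1][1] + B[1][1] = -1 + 9 = 8, A[1][2] + B[2][1] = 0 + -3 = -3) = -3 (attained at k = 2)
  C[1][2] = min over k of (A[1][0] + B[0][2] = 7 + 10 = 17, A[1][1] + B[1][2] = -1 + 10 = 9, A[1][2] + B[2][2] = 0 + -2 = -2) = -2 (attained at k = 2)
  C[2][0] = min over k of (A[2][0] + B[0][0] = 7 + 2 = 9, A[2][1] + B[1][0] = -1 + -4 = -5, A[2][2] + B[2][0] = -1 + 6 = 5) = -5 (attained at k = 1)
  C[2][1] = min over k of (A[2][0] + B[0][1] = 7 + 5 = 12, A[2][1] + B[1][1] = -1 + 9 = 8, A[2][2] + B[2][1] = -1 + -3 = -4) = -4 (attained at k = 2)
  C[2][2] = min over k of (A[2][0] + B[0][2] = 7 + 10 = 17, A[2][1] + B[1][2] = -1 + 10 = 9, A[2][2] + B[2][2] = -1 + -2 = -3) = -3 (attained at k = 2)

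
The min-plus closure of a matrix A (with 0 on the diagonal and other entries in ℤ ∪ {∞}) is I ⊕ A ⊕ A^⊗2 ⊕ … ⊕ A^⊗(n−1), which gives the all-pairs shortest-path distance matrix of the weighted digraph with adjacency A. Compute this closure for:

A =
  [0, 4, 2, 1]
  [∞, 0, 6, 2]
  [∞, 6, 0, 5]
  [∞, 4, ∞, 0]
Closure =
  [0, 4, 2, 1]
  [∞, 0, 6, 2]
  [∞, 6, 0, 5]
  [∞, 4, 10, 0]

This is the Floyd-Warshall all-pairs shortest-path computation. For each intermediate vertex k = 0, 1, …, 3, update dist[i][j] ← min(dist[i][j], dist[i][k] + dist[k][j]). The final matrix gives, for each (i, j), the minimum total weight of any directed path from i to j (possibly empty when i = j).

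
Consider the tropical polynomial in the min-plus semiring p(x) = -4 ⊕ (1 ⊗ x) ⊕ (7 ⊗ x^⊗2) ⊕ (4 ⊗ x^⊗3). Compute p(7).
p(7) = -4

A tropical monomial a ⊗ x^⊗i evaluates to a + i · x. Evaluating each term at x = 7:
  Term 0 contributes -4 + 0 · 7 = -4
  Term 1 contributes 1 + 1 · 7 = 8
  Term 2 contributes 7 + 2 · 7 = 21
  Term 3 contributes 4 + 3 · 7 = 25
p(7) = ⊕ of these = min[-4, 8, 21, 25] = -4.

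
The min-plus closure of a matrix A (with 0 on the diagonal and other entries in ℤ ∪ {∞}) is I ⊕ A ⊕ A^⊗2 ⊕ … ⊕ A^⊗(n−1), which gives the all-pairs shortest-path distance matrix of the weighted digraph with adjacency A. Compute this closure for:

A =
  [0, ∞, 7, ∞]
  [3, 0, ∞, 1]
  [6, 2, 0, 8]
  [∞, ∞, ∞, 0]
Closure =
  [0, 9, 7, 10]
  [3, 0, 10, 1]
  [5, 2, 0, 3]
  [∞, ∞, ∞, 0]

This is the Floyd-Warshall all-pairs shortest-path computation. For each intermediate vertex k = 0, 1, …, 3, update dist[i][j] ← min(dist[i][j], dist[i][k] + dist[k][j]). The final matrix gives, for each (i, j), the minimum total weight of any directed path from i to j (possibly empty when i = j).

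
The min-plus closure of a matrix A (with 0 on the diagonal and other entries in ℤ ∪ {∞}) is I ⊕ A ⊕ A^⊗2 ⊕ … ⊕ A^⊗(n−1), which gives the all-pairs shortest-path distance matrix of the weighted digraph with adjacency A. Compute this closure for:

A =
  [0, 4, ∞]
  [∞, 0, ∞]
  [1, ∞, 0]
Closure =
  [0, 4, ∞]
  [∞, 0, ∞]
  [1, 5, 0]

This is the Floyd-Warshall all-pairs shortest-path computation. For each intermediate vertex k = 0, 1, …, 2, update dist[i][j] ← min(dist[i][j], dist[i][k] + dist[k][j]). The final matrix gives, for each (i, j), the minimum total weight of any directed path from i to j (possibly empty when i = j).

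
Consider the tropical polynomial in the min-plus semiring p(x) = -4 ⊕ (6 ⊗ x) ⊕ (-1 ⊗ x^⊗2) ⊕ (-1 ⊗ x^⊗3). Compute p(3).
p(3) = -4

A tropical monomial a ⊗ x^⊗i evaluates to a + i · x. Evaluating each term at x = 3:
  Term 0 contributes -4 + 0 · 3 = -4
  Term 1 contributes 6 + 1 · 3 = 9
  Term 2 contributes -1 + 2 · 3 = 5
  Term 3 contributes -1 + 3 · 3 = 8
p(3) = ⊕ of these = min[-4, 9, 5, 8] = -4.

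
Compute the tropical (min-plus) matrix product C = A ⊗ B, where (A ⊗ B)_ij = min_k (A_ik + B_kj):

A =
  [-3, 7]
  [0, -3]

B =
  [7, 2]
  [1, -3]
A ⊗ B =
  [4, -1]
  [-2, -6]

Apply the min-plus product entry-by-entry:
  C[0][0] = min over k of (A[0][0] + B[0][0] = -3 + 7 = 4, A[0][1] + B[1][0] = 7 + 1 = 8) = 4 (attained at k = 0)
  C[0][1] = min over k of (A[0][0] + B[0][1] = -3 + 2 = -1, A[0][1] + B[1][1] = 7 + -3 = 4) = -1 (attained at k = 0)
  C[1][0] = min over k of (A[1][0] + B[0][0] = 0 + 7 = 7, A[1][1] + B[1][0] = -3 + 1 = -2) = -2 (attained at k = 1)
  C[1][1] = min over k of (A[1][0] + B[0][1] = 0 + 2 = 2, A[1][1] + B[1][1] = -3 + -3 = -6) = -6 (attained at k = 1)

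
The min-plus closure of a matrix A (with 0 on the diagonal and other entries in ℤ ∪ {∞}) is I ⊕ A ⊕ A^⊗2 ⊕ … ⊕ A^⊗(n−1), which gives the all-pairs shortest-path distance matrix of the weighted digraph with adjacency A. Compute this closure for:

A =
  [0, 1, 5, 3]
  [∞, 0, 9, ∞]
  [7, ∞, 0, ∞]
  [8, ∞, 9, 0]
Closure =
  [0, 1, 5, 3]
  [16, 0, 9, 19]
  [7, 8, 0, 10]
  [8, 9, 9, 0]

This is the Floyd-Warshall all-pairs shortest-path computation. For each intermediate vertex k = 0, 1, …, 3, update dist[i][j] ← min(dist[i][j], dist[i][k] + dist[k][j]). The final matrix gives, for each (i, j), the minimum total weight of any directed path from i to j (possibly empty when i = j).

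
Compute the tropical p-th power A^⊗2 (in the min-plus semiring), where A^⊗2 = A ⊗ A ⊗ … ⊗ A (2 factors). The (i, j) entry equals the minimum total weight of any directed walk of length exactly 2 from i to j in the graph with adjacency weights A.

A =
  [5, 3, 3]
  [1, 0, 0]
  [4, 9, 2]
A^⊗2 =
  [4, 3, 3]
  [1, 0, 0]
  [6, 7, 4]

Each entry (A^⊗2)_ij equals the minimum over all length-2 walks i = v_0 → v_1 → … → v_2 = j of Σ_t A[v_t][v_{t+1}]. For example, for (i, j) = (0, 2) we minimise over 3 possible intermediate vertex sequences; the minimum is 3, attained along the walk 0 → 1 → 2.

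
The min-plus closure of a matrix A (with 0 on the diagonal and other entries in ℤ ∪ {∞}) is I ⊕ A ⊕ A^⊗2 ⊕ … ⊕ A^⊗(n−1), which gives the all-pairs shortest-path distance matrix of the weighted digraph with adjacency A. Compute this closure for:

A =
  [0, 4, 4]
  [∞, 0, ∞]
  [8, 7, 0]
Closure =
  [0, 4, 4]
  [∞, 0, ∞]
  [8, 7, 0]

This is the Floyd-Warshall all-pairs shortest-path computation. For each intermediate vertex k = 0, 1, …, 2, update dist[i][j] ← min(dist[i][j], dist[i][k] + dist[k][j]). The final matrix gives, for each (i, j), the minimum total weight of any directed path from i to j (possibly empty when i = j).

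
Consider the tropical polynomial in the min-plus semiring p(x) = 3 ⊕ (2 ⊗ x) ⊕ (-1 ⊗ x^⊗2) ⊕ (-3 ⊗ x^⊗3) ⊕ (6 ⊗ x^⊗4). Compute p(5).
p(5) = 3

A tropical monomial a ⊗ x^⊗i evaluates to a + i · x. Evaluating each term at x = 5:
  Term 0 contributes 3 + 0 · 5 = 3
  Term 1 contributes 2 + 1 · 5 = 7
  Term 2 contributes -1 + 2 · 5 = 9
  Term 3 contributes -3 + 3 · 5 = 12
  Term 4 contributes 6 + 4 · 5 = 26
p(5) = ⊕ of these = min[3, 7, 9, 12, 26] = 3.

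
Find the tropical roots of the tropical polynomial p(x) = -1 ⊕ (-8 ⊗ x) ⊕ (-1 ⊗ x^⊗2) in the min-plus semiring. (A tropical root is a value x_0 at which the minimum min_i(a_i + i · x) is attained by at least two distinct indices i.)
Roots: {-7, 7}

Each tropical root is a break point of the lower envelope of the lines y = a_i + i · x (there are 3 lines, with slopes 0, 1, ..., 2). Only the lines that attain the minimum somewhere contribute to roots; other lines are dominated. Here the surviving (envelope) indices are i = 2, i = 1, i = 0.
Intersections between consecutive envelope lines give the roots: for adjacent envelope indices i < j the intersection is x = (a_i − a_j) / (j − i). Reading off the sorted break points: {-7, 7}.
Verification: at each break x_0, at least two indices attain the minimum of min_i(a_i + i · x_0).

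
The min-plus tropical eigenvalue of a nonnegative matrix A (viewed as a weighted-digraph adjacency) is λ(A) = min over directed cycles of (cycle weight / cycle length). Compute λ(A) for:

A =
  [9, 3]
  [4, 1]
λ(A) = 1

Enumerate directed cycles and compute their means (weight / length). Sample:
  cycle 0 → 0: weight = 9, length = 1, mean = 9/1 ≈ 9.000
  cycle 1 → 1: weight = 1, length = 1, mean = 1/1 ≈ 1.000
  cycle 0 → 1 → 0: weight = 7, length = 2, mean = 7/2 ≈ 3.500
  cycle 1 → 0 → 1: weight = 7, length = 2, mean = 7/2 ≈ 3.500
Minimum mean = 1.000, attained e.g. along the cycle 1 → 1 with weight 1 and length 1. So λ(A) = 1/1 = 1.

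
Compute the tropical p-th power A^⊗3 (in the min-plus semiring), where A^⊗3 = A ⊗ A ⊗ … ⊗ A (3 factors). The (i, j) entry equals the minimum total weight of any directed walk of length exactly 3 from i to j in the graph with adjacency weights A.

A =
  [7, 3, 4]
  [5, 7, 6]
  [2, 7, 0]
A^⊗3 =
  [6, 9, 4]
  [8, 11, 6]
  [2, 5, 0]

Each entry (A^⊗3)_ij equals the minimum over all length-3 walks i = v_0 → v_1 → … → v_3 = j of Σ_t A[v_t][v_{t+1}]. For example, for (i, j) = (0, 2) we minimise over 9 possible intermediate vertex sequences; the minimum is 4, attained along the walk 0 → 2 → 2 → 2.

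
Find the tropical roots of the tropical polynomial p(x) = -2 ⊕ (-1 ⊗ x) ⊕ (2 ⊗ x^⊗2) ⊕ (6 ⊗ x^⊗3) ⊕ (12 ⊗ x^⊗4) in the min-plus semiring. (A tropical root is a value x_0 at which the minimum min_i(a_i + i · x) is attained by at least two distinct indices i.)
Roots: {-6, -4, -3, -1}

Each tropical root is a break point of the lower envelope of the lines y = a_i + i · x (there are 5 lines, with slopes 0, 1, ..., 4). Only the lines that attain the minimum somewhere contribute to roots; other lines are dominated. Here the surviving (envelope) indices are i = 4, i = 3, i = 2, i = 1, i = 0.
Intersections between consecutive envelope lines give the roots: for adjacent envelope indices i < j the intersection is x = (a_i − a_j) / (j − i). Reading off the sorted break points: {-6, -4, -3, -1}.
Verification: at each break x_0, at least two indices attain the minimum of min_i(a_i + i · x_0).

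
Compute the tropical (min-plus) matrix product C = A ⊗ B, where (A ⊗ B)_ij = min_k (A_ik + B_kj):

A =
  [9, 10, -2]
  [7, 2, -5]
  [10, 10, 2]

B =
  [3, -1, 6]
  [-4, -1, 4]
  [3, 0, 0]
A ⊗ B =
  [1, -2, -2]
  [-2, -5, -5]
  [5, 2, 2]

Apply the min-plus product entry-by-entry:
  C[0][0] = min over k of (A[0][0] + B[0][0] = 9 + 3 = 12, A[0][1] + B[1][0] = 10 + -4 = 6, A[0][2] + B[2][0] = -2 + 3 = 1) = 1 (attained at k = 2)
  C[0][1] = min over k of (A[0][0] + B[0][1] = 9 + -1 = 8, A[0][1] + B[1][1] = 10 + -1 = 9, A[0][2] + B[2][1] = -2 + 0 = -2) = -2 (attained at k = 2)
  C[0][2] = min over k of (A[0][0] + B[0][2] = 9 + 6 = 15, A[0][1] + B[1][2] = 10 + 4 = 14, A[0][2] + B[2][2] = -2 + 0 = -2) = -2 (attained at k = 2)
  C[1][0] = min over k of (A[1][0] + B[0][0] = 7 + 3 = 10, A[1][1] + B[1][0] = 2 + -4 = -2, A[1][2] + B[2][0] = -5 + 3 = -2) = -2 (attained at k = 1)
  C[1][1] = min over k of (A[1][0] + B[0][1] = 7 + -1 = 6, A[1][1] + B[1][1] = 2 + -1 = 1, A[1][2] + B[2][1] = -5 + 0 = -5) = -5 (attained at k = 2)
  C[1][2] = min over k of (A[1][0] + B[0][2] = 7 + 6 = 13, A[1][1] + B[1][2] = 2 + 4 = 6, A[1][2] + B[2][2] = -5 + 0 = -5) = -5 (attained at k = 2)
  C[2][0] = min over k of (A[2][0] + B[0][0] = 10 + 3 = 13, A[2][1] + B[1][0] = 10 + -4 = 6, A[2][2] + B[2][0] = 2 + 3 = 5) = 5 (attained at k = 2)
  C[2][1] = min over k of (A[2][0] + B[0][1] = 10 + -1 = 9, A[2][1] + B[1][1] = 10 + -1 = 9, A[2][2] + B[2][1] = 2 + 0 = 2) = 2 (attained at k = 2)
  C[2][2] = min over k of (A[2][0] + B[0][2] = 10 + 6 = 16, A[2][1] + B[1][2] = 10 + 4 = 14, A[2][2] + B[2][2] = 2 + 0 = 2) = 2 (attained at k = 2)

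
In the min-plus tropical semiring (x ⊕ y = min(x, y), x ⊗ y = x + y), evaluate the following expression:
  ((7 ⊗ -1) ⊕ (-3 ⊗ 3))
((7 ⊗ -1) ⊕ (-3 ⊗ 3)) = 0

Expand innermost to outermost. Recall ⊕ takes the minimum of its arguments and ⊗ takes their sum. Working out the expression ((7 ⊗ -1) ⊕ (-3 ⊗ 3)) gives 0.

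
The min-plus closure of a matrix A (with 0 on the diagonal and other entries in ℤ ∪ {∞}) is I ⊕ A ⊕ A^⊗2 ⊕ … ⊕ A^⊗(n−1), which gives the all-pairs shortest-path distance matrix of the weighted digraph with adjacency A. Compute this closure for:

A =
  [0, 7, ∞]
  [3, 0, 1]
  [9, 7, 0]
Closure =
  [0, 7, 8]
  [3, 0, 1]
  [9, 7, 0]

This is the Floyd-Warshall all-pairs shortest-path computation. For each intermediate vertex k = 0, 1, …, 2, update dist[i][j] ← min(dist[i][j], dist[i][k] + dist[k][j]). The final matrix gives, for each (i, j), the minimum total weight of any directed path from i to j (possibly empty when i = j).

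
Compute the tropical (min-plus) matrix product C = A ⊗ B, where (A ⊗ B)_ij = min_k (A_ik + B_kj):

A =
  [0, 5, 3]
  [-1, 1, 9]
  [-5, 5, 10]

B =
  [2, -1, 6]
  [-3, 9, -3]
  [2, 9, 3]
A ⊗ B =
  [2, -1, 2]
  [-2, -2, -2]
  [-3, -6, 1]

Apply the min-plus product entry-by-entry:
  C[0][0] = min over k of (A[0][0] + B[0][0] = 0 + 2 = 2, A[0][1] + B[1][0] = 5 + -3 = 2, A[0][2] + B[2][0] = 3 + 2 = 5) = 2 (attained at k = 0)
  C[0][1] = min over k of (A[0][0] + B[0][1] = 0 + -1 = -1, A[0][1] + B[1][1] = 5 + 9 = 14, A[0][2] + B[2][1] = 3 + 9 = 12) = -1 (attained at k = 0)
  C[0][2] = min over k of (A[0][0] + B[0][2] = 0 + 6 = 6, A[0][1] + B[1][2] = 5 + -3 = 2, A[0][2] + B[2][2] = 3 + 3 = 6) = 2 (attained at k = 1)
  C[1][0] = min over k of (A[1][0] + B[0][0] = -1 + 2 = 1, A[1][1] + B[1][0] = 1 + -3 = -2, A[1][2] + B[2][0] = 9 + 2 = 11) = -2 (attained at k = 1)
  C[1][1] = min over k of (A[1][0] + B[0][1] = -1 + -1 = -2, A[1][1] + B[1][1] = 1 + 9 = 10, A[1][2] + B[2][1] = 9 + 9 = 18) = -2 (attained at k = 0)
  C[1][2] = min over k of (A[1][0] + B[0][2] = -1 + 6 = 5, A[1][1] + B[1][2] = 1 + -3 = -2, A[1][2] + B[2][2] = 9 + 3 = 12) = -2 (attained at k = 1)
  C[2][0] = min over k of (A[2][0] + B[0][0] = -5 + 2 = -3, A[2][1] + B[1][0] = 5 + -3 = 2, A[2][2] + B[2][0] = 10 + 2 = 12) = -3 (attained at k = 0)
  C[2][1] = min over k of (A[2][0] + B[0][1] = -5 + -1 = -6, A[2][1] + B[1][1] = 5 + 9 = 14, A[2][2] + B[2][1] = 10 + 9 = 19) = -6 (attained at k = 0)
  C[2][2] = min over k of (A[2][0] + B[0][2] = -5 + 6 = 1, A[2][1] + B[1][2] = 5 + -3 = 2, A[2][2] + B[2][2] = 10 + 3 = 13) = 1 (attained at k = 0)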